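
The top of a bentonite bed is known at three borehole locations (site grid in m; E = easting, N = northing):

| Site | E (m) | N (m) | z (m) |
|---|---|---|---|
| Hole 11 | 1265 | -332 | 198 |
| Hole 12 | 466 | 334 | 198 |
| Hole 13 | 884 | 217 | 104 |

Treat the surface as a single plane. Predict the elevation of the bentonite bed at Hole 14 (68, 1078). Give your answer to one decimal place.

Two edge vectors: Hole 11→Hole 12 = (-799, 666, 0), Hole 11→Hole 13 = (-381, 549, -94).
Normal n = (Hole 11→Hole 12) × (Hole 11→Hole 13) = (-62604, -75106, -184905).
So ∂z/∂E = −n_x/n_z = −0.338574 and ∂z/∂N = −n_y/n_z = −0.406187.
Intercept c from Hole 11: 198 + 428.30 − 134.85 = 491.44.
At (68, 1078): z = −23.0 − 437.9 + 491.44 = 30.5 m.

30.5 m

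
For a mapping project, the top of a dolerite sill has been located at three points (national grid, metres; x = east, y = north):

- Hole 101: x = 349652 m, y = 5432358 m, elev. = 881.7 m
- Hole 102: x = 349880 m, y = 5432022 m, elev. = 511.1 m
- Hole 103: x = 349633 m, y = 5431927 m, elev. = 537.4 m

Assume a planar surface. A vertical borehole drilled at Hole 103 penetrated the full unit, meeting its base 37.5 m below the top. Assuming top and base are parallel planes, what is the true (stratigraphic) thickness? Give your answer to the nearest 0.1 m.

27.6 m

Two edge vectors: Hole 101→Hole 102 = (228, -336, -370.6), Hole 101→Hole 103 = (-19, -431, -344.3).
Normal n = (Hole 101→Hole 102) × (Hole 101→Hole 103) = (-44043.8, 85541.8, -104652).
So ∂z/∂x = −n_x/n_z = −0.42086 and ∂z/∂y = −n_y/n_z = 0.81739.
|∇z| = √(a²+b²) = 0.91938, so dip δ = arctan(0.91938) = 42.59°.
True thickness = vertical thickness × cos δ = 37.5 × cos 42.59° = 27.6 m.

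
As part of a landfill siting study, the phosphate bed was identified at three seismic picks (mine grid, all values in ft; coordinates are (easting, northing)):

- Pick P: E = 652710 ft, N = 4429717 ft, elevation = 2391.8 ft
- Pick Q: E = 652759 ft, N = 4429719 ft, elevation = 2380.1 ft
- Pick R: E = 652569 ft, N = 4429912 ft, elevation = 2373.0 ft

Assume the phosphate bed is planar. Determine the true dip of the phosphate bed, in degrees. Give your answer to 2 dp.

Let the plane be z = a·E + b·N + c.
Pick Q−Pick P: 49a + 2b = −11.7;  Pick R−Pick P: −141a + 195b = −18.8.
Solving gives a = −0.22811, b = −0.26135.
Gradient magnitude |∇z| = √(a² + b²) = √(0.05203 + 0.06830) = 0.34690.
True dip = arctan(0.34690) = 19.13°, dipping toward NE (azimuth ≈ 041°).

19.13°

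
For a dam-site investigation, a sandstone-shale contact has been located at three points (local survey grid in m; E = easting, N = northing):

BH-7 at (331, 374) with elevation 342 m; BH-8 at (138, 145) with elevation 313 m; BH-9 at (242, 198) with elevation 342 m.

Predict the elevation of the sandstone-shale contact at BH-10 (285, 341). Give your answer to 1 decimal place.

Two edge vectors: BH-7→BH-8 = (-193, -229, -29), BH-7→BH-9 = (-89, -176, 0).
Normal n = (BH-7→BH-8) × (BH-7→BH-9) = (-5104, 2581, 13587).
So ∂z/∂E = −n_x/n_z = 0.37565 and ∂z/∂N = −n_y/n_z = −0.18996.
Intercept c from BH-7: 342 − 124.34 + 71.05 = 288.70.
At (285, 341): z = 107.1 − 64.8 + 288.70 = 331.0 m.

331.0 m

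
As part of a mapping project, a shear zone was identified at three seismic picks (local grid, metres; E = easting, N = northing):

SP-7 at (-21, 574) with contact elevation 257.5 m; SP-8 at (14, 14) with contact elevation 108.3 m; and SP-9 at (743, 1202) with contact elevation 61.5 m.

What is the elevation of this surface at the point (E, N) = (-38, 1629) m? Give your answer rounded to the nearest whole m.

Two edge vectors: SP-7→SP-8 = (35, -560, -149.2), SP-7→SP-9 = (764, 628, -196).
Normal n = (SP-7→SP-8) × (SP-7→SP-9) = (203457.6, -107128.8, 449820).
So ∂z/∂E = −n_x/n_z = −0.45231 and ∂z/∂N = −n_y/n_z = 0.23816.
Intercept c from SP-7: 257.5 − 9.50 − 136.70 = 111.30.
At (-38, 1629): z = 17.2 + 388.0 + 111.30 = 516.4 m.

516 m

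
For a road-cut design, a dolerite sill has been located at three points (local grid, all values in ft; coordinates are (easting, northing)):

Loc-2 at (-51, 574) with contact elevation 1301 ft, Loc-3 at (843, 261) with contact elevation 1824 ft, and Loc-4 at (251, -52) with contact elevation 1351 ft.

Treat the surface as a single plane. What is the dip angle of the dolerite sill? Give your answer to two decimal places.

35.49°

Let the plane be z = a·E + b·N + c.
Loc-3−Loc-2: 894a − 313b = 523;  Loc-4−Loc-2: 302a − 626b = 50.
Solving gives a = 0.67026, b = 0.24348.
Gradient magnitude |∇z| = √(a² + b²) = √(0.44924 + 0.05928) = 0.71311.
True dip = arctan(0.71311) = 35.49°, dipping toward WSW (azimuth ≈ 250°).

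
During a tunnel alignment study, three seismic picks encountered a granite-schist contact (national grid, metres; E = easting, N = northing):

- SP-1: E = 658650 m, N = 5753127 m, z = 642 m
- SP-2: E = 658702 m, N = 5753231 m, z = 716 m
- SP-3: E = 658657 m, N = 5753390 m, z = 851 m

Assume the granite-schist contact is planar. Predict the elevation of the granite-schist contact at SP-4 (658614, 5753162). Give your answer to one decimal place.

676.3 m

Two edge vectors: SP-1→SP-2 = (52, 104, 74), SP-1→SP-3 = (7, 263, 209).
Normal n = (SP-1→SP-2) × (SP-1→SP-3) = (2274, -10350, 12948).
So ∂z/∂E = −n_x/n_z = −0.175625579 and ∂z/∂N = −n_y/n_z = 0.799351251.
Intercept c from SP-1: 642 + 115675.79 − 4598769.27 = −4482451.48.
At (658614, 5753162): z = −115669.5 + 4598797.2 − 4482451.48 = 676.3 m.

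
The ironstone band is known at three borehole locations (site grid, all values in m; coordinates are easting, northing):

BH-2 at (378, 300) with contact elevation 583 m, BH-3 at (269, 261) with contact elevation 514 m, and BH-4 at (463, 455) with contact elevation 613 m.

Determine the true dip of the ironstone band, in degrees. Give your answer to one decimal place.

36.0°

Two edge vectors: BH-2→BH-3 = (-109, -39, -69), BH-2→BH-4 = (85, 155, 30).
Normal n = (BH-2→BH-3) × (BH-2→BH-4) = (9525, -2595, -13580).
So ∂z/∂easting = −n_x/n_z = 0.70140 and ∂z/∂northing = −n_y/n_z = −0.19109.
Gradient magnitude |∇z| = √(a² + b²) = √(0.49196 + 0.03652) = 0.72696.
True dip = arctan(0.72696) = 36.0°, dipping toward WNW (azimuth ≈ 285°).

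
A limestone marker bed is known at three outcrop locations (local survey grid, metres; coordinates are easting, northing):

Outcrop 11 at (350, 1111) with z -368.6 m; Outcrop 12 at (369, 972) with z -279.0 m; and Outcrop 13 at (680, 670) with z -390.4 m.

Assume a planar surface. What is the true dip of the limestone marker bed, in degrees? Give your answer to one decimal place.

54.2°

Let the plane be z = a·easting + b·northing + c.
Outcrop 12−Outcrop 11: 19a − 139b = 89.6;  Outcrop 13−Outcrop 11: 330a − 441b = −21.8.
Solving gives a = −1.13477, b = −0.79972.
Gradient magnitude |∇z| = √(a² + b²) = √(1.28771 + 0.63955) = 1.38826.
True dip = arctan(1.38826) = 54.2°, dipping toward NE (azimuth ≈ 055°).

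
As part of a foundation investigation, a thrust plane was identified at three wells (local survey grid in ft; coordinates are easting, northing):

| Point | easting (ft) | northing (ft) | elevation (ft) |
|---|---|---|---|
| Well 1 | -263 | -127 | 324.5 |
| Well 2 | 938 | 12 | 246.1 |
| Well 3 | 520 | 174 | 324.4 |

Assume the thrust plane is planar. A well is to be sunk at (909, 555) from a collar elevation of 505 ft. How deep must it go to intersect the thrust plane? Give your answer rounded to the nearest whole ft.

125 ft

Two edge vectors: Well 1→Well 2 = (1201, 139, -78.4), Well 1→Well 3 = (783, 301, -0.1).
Normal n = (Well 1→Well 2) × (Well 1→Well 3) = (23584.5, -61267.1, 252664).
So ∂z/∂easting = −n_x/n_z = −0.09334 and ∂z/∂northing = −n_y/n_z = 0.24248.
Intercept c from Well 1: 324.5 − 24.55 + 30.80 = 330.75.
At (909, 555): z_contact = −84.8 + 134.6 + 330.75 = 380.5 ft.
Depth below ground = 505 − 380.5 = 125 ft.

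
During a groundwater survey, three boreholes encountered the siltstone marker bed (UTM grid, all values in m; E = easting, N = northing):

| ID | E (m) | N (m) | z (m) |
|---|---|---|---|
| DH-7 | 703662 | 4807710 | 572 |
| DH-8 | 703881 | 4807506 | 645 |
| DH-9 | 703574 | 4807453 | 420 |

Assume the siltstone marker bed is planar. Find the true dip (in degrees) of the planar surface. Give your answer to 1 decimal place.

37.3°

Two edge vectors: DH-7→DH-8 = (219, -204, 73), DH-7→DH-9 = (-88, -257, -152).
Normal n = (DH-7→DH-8) × (DH-7→DH-9) = (49769, 26864, -74235).
So ∂z/∂E = −n_x/n_z = 0.67043 and ∂z/∂N = −n_y/n_z = 0.36188.
Gradient magnitude |∇z| = √(a² + b²) = √(0.44947 + 0.13096) = 0.76186.
True dip = arctan(0.76186) = 37.3°, dipping toward WSW (azimuth ≈ 242°).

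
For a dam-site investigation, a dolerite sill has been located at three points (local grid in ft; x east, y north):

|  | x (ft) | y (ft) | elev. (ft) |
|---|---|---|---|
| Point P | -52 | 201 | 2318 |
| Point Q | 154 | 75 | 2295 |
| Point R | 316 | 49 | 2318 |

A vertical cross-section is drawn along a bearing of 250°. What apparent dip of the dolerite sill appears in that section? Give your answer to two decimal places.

Two edge vectors: Point P→Point Q = (206, -126, -23), Point P→Point R = (368, -152, 0).
Normal n = (Point P→Point Q) × (Point P→Point R) = (-3496, -8464, 15056).
So ∂z/∂x = −n_x/n_z = 0.23220 and ∂z/∂y = −n_y/n_z = 0.56217.
Unit vector along 250° is (sin 250°, cos 250°) = (-0.9397, -0.3420).
Slope in that direction = a·(-0.9397) + b·(-0.3420) = −0.41047.
Apparent dip = arctan|0.41047| = 22.32° (true dip is 31.3°, so apparent ≤ true as expected).

22.32°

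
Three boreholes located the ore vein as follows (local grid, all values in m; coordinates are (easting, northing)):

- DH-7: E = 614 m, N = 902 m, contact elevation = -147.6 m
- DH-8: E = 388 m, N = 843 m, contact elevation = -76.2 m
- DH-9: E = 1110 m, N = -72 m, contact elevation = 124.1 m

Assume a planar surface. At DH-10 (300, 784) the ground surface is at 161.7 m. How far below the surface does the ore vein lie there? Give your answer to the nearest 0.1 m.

196.1 m

Let the plane be z = a·E + b·N + c.
DH-8−DH-7: −226a − 59b = 71.4;  DH-9−DH-7: 496a − 974b = 271.7.
Solving gives a = −0.214578, b = −0.388225.
Then c = -147.6 − a·614 − b·902 = 334.33.
At (300, 784): z_contact = −64.37 − 304.37 + 334.33 = -34.41 m.
Depth below ground = 161.7 − (-34.41) = 196.1 m.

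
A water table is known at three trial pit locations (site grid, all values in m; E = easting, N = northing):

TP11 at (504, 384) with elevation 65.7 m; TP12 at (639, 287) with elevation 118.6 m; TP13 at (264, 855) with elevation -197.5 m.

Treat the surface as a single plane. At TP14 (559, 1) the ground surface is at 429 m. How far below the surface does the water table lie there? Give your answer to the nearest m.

147 m

Two edge vectors: TP11→TP12 = (135, -97, 52.9), TP11→TP13 = (-240, 471, -263.2).
Normal n = (TP11→TP12) × (TP11→TP13) = (614.5, 22836, 40305).
So ∂z/∂E = −n_x/n_z = −0.01525 and ∂z/∂N = −n_y/n_z = −0.56658.
Intercept c from TP11: 65.7 + 7.68 + 217.57 = 290.95.
At (559, 1): z_contact = −8.5 − 0.6 + 290.95 = 281.9 m.
Depth below ground = 429 − 281.9 = 147 m.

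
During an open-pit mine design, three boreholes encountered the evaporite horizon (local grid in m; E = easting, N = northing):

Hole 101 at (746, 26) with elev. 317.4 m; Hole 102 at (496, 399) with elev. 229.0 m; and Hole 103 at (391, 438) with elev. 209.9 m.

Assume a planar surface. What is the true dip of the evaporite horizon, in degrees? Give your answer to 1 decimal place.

Let the plane be z = a·E + b·N + c.
Hole 102−Hole 101: −250a + 373b = −88.4;  Hole 103−Hole 101: −355a + 412b = −107.5.
Solving gives a = 0.12499, b = −0.15322.
Gradient magnitude |∇z| = √(a² + b²) = √(0.01562 + 0.02348) = 0.19774.
True dip = arctan(0.19774) = 11.2°, dipping toward NW (azimuth ≈ 321°).

11.2°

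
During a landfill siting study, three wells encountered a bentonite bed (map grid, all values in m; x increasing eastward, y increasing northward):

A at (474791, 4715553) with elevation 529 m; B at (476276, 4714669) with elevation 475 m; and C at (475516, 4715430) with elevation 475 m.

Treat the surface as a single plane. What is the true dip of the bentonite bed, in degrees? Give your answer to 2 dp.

7.22°

Two edge vectors: A→B = (1485, -884, -54), A→C = (725, -123, -54).
Normal n = (A→B) × (A→C) = (41094, 41040, 458245).
So ∂z/∂x = −n_x/n_z = −0.08968 and ∂z/∂y = −n_y/n_z = −0.08956.
Gradient magnitude |∇z| = √(a² + b²) = √(0.00804 + 0.00802) = 0.12674.
True dip = arctan(0.12674) = 7.22°, dipping toward NE (azimuth ≈ 045°).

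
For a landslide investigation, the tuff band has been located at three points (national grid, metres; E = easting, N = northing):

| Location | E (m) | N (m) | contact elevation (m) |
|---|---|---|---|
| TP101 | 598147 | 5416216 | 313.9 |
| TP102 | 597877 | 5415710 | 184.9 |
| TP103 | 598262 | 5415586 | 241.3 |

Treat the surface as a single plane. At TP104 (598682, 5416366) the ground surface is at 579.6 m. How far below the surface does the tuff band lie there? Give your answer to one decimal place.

Two edge vectors: TP101→TP102 = (-270, -506, -129), TP101→TP103 = (115, -630, -72.6).
Normal n = (TP101→TP102) × (TP101→TP103) = (-44534.4, -34437, 228290).
So ∂z/∂E = −n_x/n_z = 0.195078190 and ∂z/∂N = −n_y/n_z = 0.150847606.
Intercept c from TP101: 313.9 − 116685.43 − 817023.22 = −933394.75.
At (598682, 5416366): z_contact = 116789.80 + 817045.84 − 933394.75 = 440.89 m.
Depth below ground = 579.6 − 440.89 = 138.7 m.

138.7 m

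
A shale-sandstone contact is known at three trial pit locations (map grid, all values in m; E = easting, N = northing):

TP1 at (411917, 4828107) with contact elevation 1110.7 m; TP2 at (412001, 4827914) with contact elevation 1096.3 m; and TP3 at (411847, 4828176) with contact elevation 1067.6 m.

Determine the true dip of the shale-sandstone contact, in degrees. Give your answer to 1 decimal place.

53.4°

Two edge vectors: TP1→TP2 = (84, -193, -14.4), TP1→TP3 = (-70, 69, -43.1).
Normal n = (TP1→TP2) × (TP1→TP3) = (9311.9, 4628.4, -7714).
So ∂z/∂E = −n_x/n_z = 1.20714 and ∂z/∂N = −n_y/n_z = 0.60000.
Gradient magnitude |∇z| = √(a² + b²) = √(1.45719 + 0.36000) = 1.34803.
True dip = arctan(1.34803) = 53.4°, dipping toward WSW (azimuth ≈ 244°).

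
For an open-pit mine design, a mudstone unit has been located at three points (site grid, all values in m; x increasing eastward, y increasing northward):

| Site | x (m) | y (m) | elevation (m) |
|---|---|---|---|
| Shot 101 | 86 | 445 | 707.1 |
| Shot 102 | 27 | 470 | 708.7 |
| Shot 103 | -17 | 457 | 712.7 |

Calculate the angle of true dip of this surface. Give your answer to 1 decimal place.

6.3°

Two edge vectors: Shot 101→Shot 102 = (-59, 25, 1.6), Shot 101→Shot 103 = (-103, 12, 5.6).
Normal n = (Shot 101→Shot 102) × (Shot 101→Shot 103) = (120.8, 165.6, 1867).
So ∂z/∂x = −n_x/n_z = −0.06470 and ∂z/∂y = −n_y/n_z = −0.08870.
Gradient magnitude |∇z| = √(a² + b²) = √(0.00419 + 0.00787) = 0.10979.
True dip = arctan(0.10979) = 6.3°, dipping toward NE (azimuth ≈ 036°).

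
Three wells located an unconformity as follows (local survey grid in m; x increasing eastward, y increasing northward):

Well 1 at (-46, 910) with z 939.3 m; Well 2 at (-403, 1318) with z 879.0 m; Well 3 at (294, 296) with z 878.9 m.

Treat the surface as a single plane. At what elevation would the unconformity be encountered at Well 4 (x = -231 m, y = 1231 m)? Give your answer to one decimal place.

965.3 m

Two edge vectors: Well 1→Well 2 = (-357, 408, -60.3), Well 1→Well 3 = (340, -614, -60.4).
Normal n = (Well 1→Well 2) × (Well 1→Well 3) = (-61667.4, -42064.8, 80478).
So ∂z/∂x = −n_x/n_z = 0.766264 and ∂z/∂y = −n_y/n_z = 0.522687.
Intercept c from Well 1: 939.3 + 35.25 − 475.65 = 498.90.
At (-231, 1231): z = −177.0 + 643.4 + 498.90 = 965.3 m.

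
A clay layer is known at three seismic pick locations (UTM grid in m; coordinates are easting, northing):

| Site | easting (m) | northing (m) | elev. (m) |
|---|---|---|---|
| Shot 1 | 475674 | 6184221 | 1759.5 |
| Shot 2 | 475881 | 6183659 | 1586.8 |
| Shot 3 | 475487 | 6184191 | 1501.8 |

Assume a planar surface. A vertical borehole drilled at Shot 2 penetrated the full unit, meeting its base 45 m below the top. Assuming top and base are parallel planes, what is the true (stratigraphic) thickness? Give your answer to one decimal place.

Let the plane be z = a·easting + b·northing + c.
Shot 2−Shot 1: 207a − 562b = −172.7;  Shot 3−Shot 1: −187a − 30b = −257.7.
Solving gives a = 1.25464, b = 0.76941.
|∇z| = √(a²+b²) = 1.47177, so dip δ = arctan(1.47177) = 55.81°.
True thickness = vertical thickness × cos δ = 45 × cos 55.81° = 25.3 m.

25.3 m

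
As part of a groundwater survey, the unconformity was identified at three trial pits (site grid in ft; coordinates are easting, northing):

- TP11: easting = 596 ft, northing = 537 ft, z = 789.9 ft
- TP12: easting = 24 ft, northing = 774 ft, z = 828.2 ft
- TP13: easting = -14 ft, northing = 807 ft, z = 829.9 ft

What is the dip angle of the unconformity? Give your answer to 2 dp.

5.71°

Two edge vectors: TP11→TP12 = (-572, 237, 38.3), TP11→TP13 = (-610, 270, 40).
Normal n = (TP11→TP12) × (TP11→TP13) = (-861, -483, -9870).
So ∂z/∂easting = −n_x/n_z = −0.08723 and ∂z/∂northing = −n_y/n_z = −0.04894.
Gradient magnitude |∇z| = √(a² + b²) = √(0.00761 + 0.00239) = 0.10002.
True dip = arctan(0.10002) = 5.71°, dipping toward ENE (azimuth ≈ 061°).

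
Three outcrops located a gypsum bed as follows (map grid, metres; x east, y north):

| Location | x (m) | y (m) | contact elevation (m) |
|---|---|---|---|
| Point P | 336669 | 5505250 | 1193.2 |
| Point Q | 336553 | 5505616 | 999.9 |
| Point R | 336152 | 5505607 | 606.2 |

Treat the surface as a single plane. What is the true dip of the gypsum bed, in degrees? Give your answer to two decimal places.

Let the plane be z = a·x + b·y + c.
Point Q−Point P: −116a + 366b = −193.3;  Point R−Point P: −517a + 357b = −587.
Solving gives a = 0.98663, b = −0.21544.
Gradient magnitude |∇z| = √(a² + b²) = √(0.97344 + 0.04641) = 1.00988.
True dip = arctan(1.00988) = 45.28°, dipping toward WNW (azimuth ≈ 282°).

45.28°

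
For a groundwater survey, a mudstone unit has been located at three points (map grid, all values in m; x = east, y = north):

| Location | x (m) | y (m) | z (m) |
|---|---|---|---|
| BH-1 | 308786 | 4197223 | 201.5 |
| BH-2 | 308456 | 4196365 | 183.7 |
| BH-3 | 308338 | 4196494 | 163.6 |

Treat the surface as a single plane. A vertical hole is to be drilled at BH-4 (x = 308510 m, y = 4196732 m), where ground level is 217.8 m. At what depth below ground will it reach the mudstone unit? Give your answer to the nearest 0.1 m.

38.3 m

Let the plane be z = a·x + b·y + c.
BH-2−BH-1: −330a − 858b = −17.8;  BH-3−BH-1: −448a − 729b = −37.9.
Solving gives a = 0.135883850, b = −0.031517098.
Then c = 201.5 − a·308786 − b·4197223 = 90526.76.
At (308510, 4196732): z_contact = 41921.53 − 132268.82 + 90526.76 = 179.47 m.
Depth below ground = 217.8 − 179.47 = 38.3 m.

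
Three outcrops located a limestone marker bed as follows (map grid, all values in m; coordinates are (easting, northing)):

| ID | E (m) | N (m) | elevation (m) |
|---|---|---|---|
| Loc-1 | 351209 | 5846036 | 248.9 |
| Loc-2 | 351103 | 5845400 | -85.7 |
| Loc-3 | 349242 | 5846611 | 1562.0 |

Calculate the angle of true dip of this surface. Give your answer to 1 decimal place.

Two edge vectors: Loc-1→Loc-2 = (-106, -636, -334.6), Loc-1→Loc-3 = (-1967, 575, 1313.1).
Normal n = (Loc-1→Loc-2) × (Loc-1→Loc-3) = (-642736.6, 797346.8, -1311962).
So ∂z/∂E = −n_x/n_z = −0.48990 and ∂z/∂N = −n_y/n_z = 0.60775.
Gradient magnitude |∇z| = √(a² + b²) = √(0.24001 + 0.36936) = 0.78062.
True dip = arctan(0.78062) = 38.0°, dipping toward SE (azimuth ≈ 141°).

38.0°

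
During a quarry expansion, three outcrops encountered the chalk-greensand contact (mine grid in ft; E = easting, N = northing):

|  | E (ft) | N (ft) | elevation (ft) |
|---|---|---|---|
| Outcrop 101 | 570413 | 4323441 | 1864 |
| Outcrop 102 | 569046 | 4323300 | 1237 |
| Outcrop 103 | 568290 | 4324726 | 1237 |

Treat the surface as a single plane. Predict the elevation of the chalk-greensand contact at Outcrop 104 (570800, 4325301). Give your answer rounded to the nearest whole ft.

2461 ft

Two edge vectors: Outcrop 101→Outcrop 102 = (-1367, -141, -627), Outcrop 101→Outcrop 103 = (-2123, 1285, -627).
Normal n = (Outcrop 101→Outcrop 102) × (Outcrop 101→Outcrop 103) = (894102, 474012, -2055938).
So ∂z/∂E = −n_x/n_z = 0.43488763 and ∂z/∂N = −n_y/n_z = 0.23055754.
Intercept c from Outcrop 101: 1864 − 248065.56 − 996801.91 = −1243003.46.
At (570800, 4325301): z = 248233.9 + 997230.7 − 1243003.46 = 2461.1 ft.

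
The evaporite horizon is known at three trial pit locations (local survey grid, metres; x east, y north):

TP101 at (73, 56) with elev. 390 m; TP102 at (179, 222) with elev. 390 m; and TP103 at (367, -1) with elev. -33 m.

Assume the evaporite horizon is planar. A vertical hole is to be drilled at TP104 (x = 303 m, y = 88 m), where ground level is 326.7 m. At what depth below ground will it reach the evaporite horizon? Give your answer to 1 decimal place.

205.0 m

Two edge vectors: TP101→TP102 = (106, 166, 0), TP101→TP103 = (294, -57, -423).
Normal n = (TP101→TP102) × (TP101→TP103) = (-70218, 44838, -54846).
So ∂z/∂x = −n_x/n_z = −1.28028 and ∂z/∂y = −n_y/n_z = 0.81753.
Intercept c from TP101: 390 + 93.46 − 45.78 = 437.68.
At (303, 88): z_contact = −387.92 + 71.94 + 437.68 = 121.70 m.
Depth below ground = 326.7 − 121.70 = 205.0 m.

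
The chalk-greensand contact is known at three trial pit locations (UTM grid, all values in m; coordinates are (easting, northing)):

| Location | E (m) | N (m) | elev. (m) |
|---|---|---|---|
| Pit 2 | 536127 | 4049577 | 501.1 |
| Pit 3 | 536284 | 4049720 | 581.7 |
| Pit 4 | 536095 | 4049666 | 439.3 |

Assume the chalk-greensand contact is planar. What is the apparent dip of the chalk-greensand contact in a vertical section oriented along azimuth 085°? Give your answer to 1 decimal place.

39.6°

Let the plane be z = a·E + b·N + c.
Pit 3−Pit 2: 157a + 143b = 80.6;  Pit 4−Pit 2: −32a + 89b = −61.8.
Solving gives a = 0.86316, b = −0.38403.
Unit vector along 085° is (sin 85°, cos 85°) = (0.9962, 0.0872).
Slope in that direction = a·(0.9962) + b·(0.0872) = 0.82641.
Apparent dip = arctan|0.82641| = 39.6° (true dip is 43.4°, so apparent ≤ true as expected).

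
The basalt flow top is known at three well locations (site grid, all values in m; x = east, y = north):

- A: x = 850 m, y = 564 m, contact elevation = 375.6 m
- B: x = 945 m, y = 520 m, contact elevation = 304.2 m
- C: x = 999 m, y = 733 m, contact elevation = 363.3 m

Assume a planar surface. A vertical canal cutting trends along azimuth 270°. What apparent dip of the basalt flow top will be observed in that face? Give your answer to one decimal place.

29.1°

Let the plane be z = a·x + b·y + c.
B−A: 95a − 44b = −71.4;  C−A: 149a + 169b = −12.3.
Solving gives a = −0.55760, b = 0.41883.
Unit vector along 270° is (sin 270°, cos 270°) = (-1.0000, -0.0000).
Slope in that direction = a·(-1.0000) + b·(-0.0000) = 0.55760.
Apparent dip = arctan|0.55760| = 29.1° (true dip is 34.9°, so apparent ≤ true as expected).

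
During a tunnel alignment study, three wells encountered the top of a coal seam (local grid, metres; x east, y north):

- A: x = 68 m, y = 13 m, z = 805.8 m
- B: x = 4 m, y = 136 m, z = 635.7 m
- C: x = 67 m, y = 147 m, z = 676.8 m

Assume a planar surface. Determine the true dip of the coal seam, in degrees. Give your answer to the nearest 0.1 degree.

51.6°

Two edge vectors: A→B = (-64, 123, -170.1), A→C = (-1, 134, -129).
Normal n = (A→B) × (A→C) = (6926.4, -8085.9, -8453).
So ∂z/∂x = −n_x/n_z = 0.81940 and ∂z/∂y = −n_y/n_z = −0.95657.
Gradient magnitude |∇z| = √(a² + b²) = √(0.67142 + 0.91503) = 1.25954.
True dip = arctan(1.25954) = 51.6°, dipping toward NW (azimuth ≈ 319°).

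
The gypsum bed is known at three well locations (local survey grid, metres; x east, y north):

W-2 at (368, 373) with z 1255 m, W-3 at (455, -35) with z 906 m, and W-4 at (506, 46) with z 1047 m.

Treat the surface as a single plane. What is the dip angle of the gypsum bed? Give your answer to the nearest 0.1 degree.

Let the plane be z = a·x + b·y + c.
W-3−W-2: 87a − 408b = −349;  W-4−W-2: 138a − 327b = −208.
Solving gives a = 1.05040, b = 1.07938.
Gradient magnitude |∇z| = √(a² + b²) = √(1.10335 + 1.16505) = 1.50612.
True dip = arctan(1.50612) = 56.4°, dipping toward SW (azimuth ≈ 224°).

56.4°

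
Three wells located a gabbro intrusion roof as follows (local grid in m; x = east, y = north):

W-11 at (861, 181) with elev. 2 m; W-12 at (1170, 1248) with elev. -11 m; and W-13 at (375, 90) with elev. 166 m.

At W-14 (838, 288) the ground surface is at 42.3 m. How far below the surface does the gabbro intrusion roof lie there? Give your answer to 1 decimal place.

Two edge vectors: W-11→W-12 = (309, 1067, -13), W-11→W-13 = (-486, -91, 164).
Normal n = (W-11→W-12) × (W-11→W-13) = (173805, -44358, 490443).
So ∂z/∂x = −n_x/n_z = −0.354384 and ∂z/∂y = −n_y/n_z = 0.090445.
Intercept c from W-11: 2 + 305.12 − 16.37 = 290.75.
At (838, 288): z_contact = −296.97 + 26.05 + 290.75 = 19.83 m.
Depth below ground = 42.3 − 19.83 = 22.5 m.

22.5 m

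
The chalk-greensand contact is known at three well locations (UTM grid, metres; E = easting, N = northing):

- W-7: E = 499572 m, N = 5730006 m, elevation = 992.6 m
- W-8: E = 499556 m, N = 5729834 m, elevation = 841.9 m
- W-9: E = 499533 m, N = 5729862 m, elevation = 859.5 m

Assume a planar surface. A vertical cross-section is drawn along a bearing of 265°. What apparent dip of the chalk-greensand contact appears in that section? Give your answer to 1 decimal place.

19.0°

Let the plane be z = a·E + b·N + c.
W-8−W-7: −16a − 172b = −150.7;  W-9−W-7: −39a − 144b = −133.1.
Solving gives a = 0.27075, b = 0.85098.
Unit vector along 265° is (sin 265°, cos 265°) = (-0.9962, -0.0872).
Slope in that direction = a·(-0.9962) + b·(-0.0872) = −0.34389.
Apparent dip = arctan|0.34389| = 19.0° (true dip is 41.8°, so apparent ≤ true as expected).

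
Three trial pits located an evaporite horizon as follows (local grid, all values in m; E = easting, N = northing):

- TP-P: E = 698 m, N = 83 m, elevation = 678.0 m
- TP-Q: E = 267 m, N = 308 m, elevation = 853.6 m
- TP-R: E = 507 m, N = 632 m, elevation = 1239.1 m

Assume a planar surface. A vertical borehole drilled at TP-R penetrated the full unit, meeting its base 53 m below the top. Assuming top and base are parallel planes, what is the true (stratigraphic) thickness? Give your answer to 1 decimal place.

35.9 m

Let the plane be z = a·E + b·N + c.
TP-Q−TP-P: −431a + 225b = 175.6;  TP-R−TP-P: −191a + 549b = 561.1.
Solving gives a = 0.15411, b = 1.07566.
|∇z| = √(a²+b²) = 1.08664, so dip δ = arctan(1.08664) = 47.38°.
True thickness = vertical thickness × cos δ = 53 × cos 47.38° = 35.9 m.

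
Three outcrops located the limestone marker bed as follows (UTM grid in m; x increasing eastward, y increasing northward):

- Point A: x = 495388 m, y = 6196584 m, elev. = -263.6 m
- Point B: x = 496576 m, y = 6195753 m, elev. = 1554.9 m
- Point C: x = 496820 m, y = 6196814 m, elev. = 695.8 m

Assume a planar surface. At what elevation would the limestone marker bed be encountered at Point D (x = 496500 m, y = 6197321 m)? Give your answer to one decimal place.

Two edge vectors: Point A→Point B = (1188, -831, 1818.5), Point A→Point C = (1432, 230, 959.4).
Normal n = (Point A→Point B) × (Point A→Point C) = (-1215516.4, 1464324.8, 1463232).
So ∂z/∂x = −n_x/n_z = 0.830706546 and ∂z/∂y = −n_y/n_z = −1.000746840.
Intercept c from Point A: -263.6 − 411522.05 + 6201211.86 = 5789426.20.
At (496500, 6197321): z = 412445.8 − 6201949.4 + 5789426.20 = -77.4 m.

-77.4 m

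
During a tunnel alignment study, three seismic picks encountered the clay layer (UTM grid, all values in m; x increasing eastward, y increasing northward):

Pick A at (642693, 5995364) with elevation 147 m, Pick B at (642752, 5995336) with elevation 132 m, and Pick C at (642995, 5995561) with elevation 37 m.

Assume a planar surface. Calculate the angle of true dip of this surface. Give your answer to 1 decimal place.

Let the plane be z = a·x + b·y + c.
Pick B−Pick A: 59a − 28b = −15;  Pick C−Pick A: 302a + 197b = −110.
Solving gives a = −0.30056, b = −0.09761.
Gradient magnitude |∇z| = √(a² + b²) = √(0.09034 + 0.00953) = 0.31602.
True dip = arctan(0.31602) = 17.5°, dipping toward ENE (azimuth ≈ 072°).

17.5°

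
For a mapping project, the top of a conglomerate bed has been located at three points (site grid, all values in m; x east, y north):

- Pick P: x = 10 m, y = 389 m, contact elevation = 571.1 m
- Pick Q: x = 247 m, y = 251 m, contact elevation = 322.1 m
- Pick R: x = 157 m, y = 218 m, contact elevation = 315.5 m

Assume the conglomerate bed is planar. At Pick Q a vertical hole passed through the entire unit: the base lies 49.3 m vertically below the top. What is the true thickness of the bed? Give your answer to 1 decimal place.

Let the plane be z = a·x + b·y + c.
Pick Q−Pick P: 237a − 138b = −249;  Pick R−Pick P: 147a − 171b = −255.6.
Solving gives a = −0.36096, b = 1.18444.
|∇z| = √(a²+b²) = 1.23822, so dip δ = arctan(1.23822) = 51.08°.
True thickness = vertical thickness × cos δ = 49.3 × cos 51.08° = 31.0 m.

31.0 m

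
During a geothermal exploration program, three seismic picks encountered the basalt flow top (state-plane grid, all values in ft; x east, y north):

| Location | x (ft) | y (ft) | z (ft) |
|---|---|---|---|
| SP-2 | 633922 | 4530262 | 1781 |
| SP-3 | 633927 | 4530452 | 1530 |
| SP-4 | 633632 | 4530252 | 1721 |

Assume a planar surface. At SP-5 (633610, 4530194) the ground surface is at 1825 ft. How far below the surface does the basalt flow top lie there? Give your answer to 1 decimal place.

32.6 ft

Let the plane be z = a·x + b·y + c.
SP-3−SP-2: 5a + 190b = −251;  SP-4−SP-2: −290a − 10b = −60.
Solving gives a = 0.252679382, b = −1.327702089.
Then c = 1781 − a·633922 − b·4530262 = 5856440.30.
At (633610, 4530194): z_contact = 160100.18 − 6014748.04 + 5856440.30 = 1792.45 ft.
Depth below ground = 1825 − 1792.45 = 32.6 ft.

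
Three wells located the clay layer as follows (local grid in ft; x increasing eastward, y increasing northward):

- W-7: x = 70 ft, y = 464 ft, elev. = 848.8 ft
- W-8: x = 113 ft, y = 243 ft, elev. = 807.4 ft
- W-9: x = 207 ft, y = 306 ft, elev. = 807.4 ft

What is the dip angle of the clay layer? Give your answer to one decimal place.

11.3°

Two edge vectors: W-7→W-8 = (43, -221, -41.4), W-7→W-9 = (137, -158, -41.4).
Normal n = (W-7→W-8) × (W-7→W-9) = (2608.2, -3891.6, 23483).
So ∂z/∂x = −n_x/n_z = −0.11107 and ∂z/∂y = −n_y/n_z = 0.16572.
Gradient magnitude |∇z| = √(a² + b²) = √(0.01234 + 0.02746) = 0.19950.
True dip = arctan(0.19950) = 11.3°, dipping toward SE (azimuth ≈ 146°).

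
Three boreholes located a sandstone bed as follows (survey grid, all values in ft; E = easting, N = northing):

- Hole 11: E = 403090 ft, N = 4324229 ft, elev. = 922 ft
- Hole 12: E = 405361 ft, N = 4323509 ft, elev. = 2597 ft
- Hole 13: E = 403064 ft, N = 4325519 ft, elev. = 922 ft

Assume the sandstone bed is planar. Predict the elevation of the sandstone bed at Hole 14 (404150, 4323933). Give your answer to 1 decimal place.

1704.4 ft

Let the plane be z = a·E + b·N + c.
Hole 12−Hole 11: 2271a − 720b = 1675;  Hole 13−Hole 11: −26a + 1290b = 0.
Solving gives a = 0.742303847, b = 0.014961163.
Then c = 922 − a·403090 − b·4324229 = −362988.75.
At (404150, 4323933): z = 300002.1 + 64691.1 − 362988.75 = 1704.4 ft.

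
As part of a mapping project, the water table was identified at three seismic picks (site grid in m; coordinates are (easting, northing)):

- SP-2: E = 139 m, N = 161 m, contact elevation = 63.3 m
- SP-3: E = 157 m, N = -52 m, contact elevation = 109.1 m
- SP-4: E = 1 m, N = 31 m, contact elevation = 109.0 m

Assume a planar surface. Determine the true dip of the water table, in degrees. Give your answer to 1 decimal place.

14.3°

Let the plane be z = a·E + b·N + c.
SP-3−SP-2: 18a − 213b = 45.8;  SP-4−SP-2: −138a − 130b = 45.7.
Solving gives a = −0.11912, b = −0.22509.
Gradient magnitude |∇z| = √(a² + b²) = √(0.01419 + 0.05067) = 0.25467.
True dip = arctan(0.25467) = 14.3°, dipping toward NNE (azimuth ≈ 028°).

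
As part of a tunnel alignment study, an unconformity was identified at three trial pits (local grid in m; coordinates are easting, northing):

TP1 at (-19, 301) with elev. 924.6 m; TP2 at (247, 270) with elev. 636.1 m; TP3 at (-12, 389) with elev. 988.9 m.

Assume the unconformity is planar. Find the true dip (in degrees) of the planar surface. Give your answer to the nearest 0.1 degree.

52.0°

Two edge vectors: TP1→TP2 = (266, -31, -288.5), TP1→TP3 = (7, 88, 64.3).
Normal n = (TP1→TP2) × (TP1→TP3) = (23394.7, -19123.3, 23625).
So ∂z/∂easting = −n_x/n_z = −0.99025 and ∂z/∂northing = −n_y/n_z = 0.80945.
Gradient magnitude |∇z| = √(a² + b²) = √(0.98060 + 0.65521) = 1.27899.
True dip = arctan(1.27899) = 52.0°, dipping toward SE (azimuth ≈ 129°).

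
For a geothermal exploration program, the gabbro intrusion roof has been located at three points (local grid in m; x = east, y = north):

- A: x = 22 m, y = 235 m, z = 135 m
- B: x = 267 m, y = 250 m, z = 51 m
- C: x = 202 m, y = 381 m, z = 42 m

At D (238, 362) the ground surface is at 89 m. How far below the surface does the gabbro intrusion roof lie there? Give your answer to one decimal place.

Two edge vectors: A→B = (245, 15, -84), A→C = (180, 146, -93).
Normal n = (A→B) × (A→C) = (10869, 7665, 33070).
So ∂z/∂x = −n_x/n_z = −0.32867 and ∂z/∂y = −n_y/n_z = −0.23178.
Intercept c from A: 135 + 7.23 + 54.47 = 196.70.
At (238, 362): z_contact = −78.22 − 83.90 + 196.70 = 34.57 m.
Depth below ground = 89 − 34.57 = 54.4 m.

54.4 m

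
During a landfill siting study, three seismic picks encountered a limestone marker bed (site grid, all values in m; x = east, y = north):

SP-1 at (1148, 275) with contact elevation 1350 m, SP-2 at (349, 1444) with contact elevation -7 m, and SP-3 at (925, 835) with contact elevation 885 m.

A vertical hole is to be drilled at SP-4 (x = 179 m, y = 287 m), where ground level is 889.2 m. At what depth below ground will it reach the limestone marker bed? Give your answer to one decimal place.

Two edge vectors: SP-1→SP-2 = (-799, 1169, -1357), SP-1→SP-3 = (-223, 560, -465).
Normal n = (SP-1→SP-2) × (SP-1→SP-3) = (216335, -68924, -186753).
So ∂z/∂x = −n_x/n_z = 1.158402 and ∂z/∂y = −n_y/n_z = −0.369065.
Intercept c from SP-1: 1350 − 1329.85 + 101.49 = 121.65.
At (179, 287): z_contact = 207.35 − 105.92 + 121.65 = 223.08 m.
Depth below ground = 889.2 − 223.08 = 666.1 m.

666.1 m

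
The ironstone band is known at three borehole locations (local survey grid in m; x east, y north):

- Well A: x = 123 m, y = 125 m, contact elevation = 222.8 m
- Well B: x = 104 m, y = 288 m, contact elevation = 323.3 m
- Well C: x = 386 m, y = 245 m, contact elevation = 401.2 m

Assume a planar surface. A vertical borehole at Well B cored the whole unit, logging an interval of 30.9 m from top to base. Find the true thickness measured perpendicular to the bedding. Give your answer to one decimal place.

Two edge vectors: Well A→Well B = (-19, 163, 100.5), Well A→Well C = (263, 120, 178.4).
Normal n = (Well A→Well B) × (Well A→Well C) = (17019.2, 29821.1, -45149).
So ∂z/∂x = −n_x/n_z = 0.37696 and ∂z/∂y = −n_y/n_z = 0.66050.
|∇z| = √(a²+b²) = 0.76050, so dip δ = arctan(0.76050) = 37.25°.
True thickness = vertical thickness × cos δ = 30.9 × cos 37.25° = 24.6 m.

24.6 m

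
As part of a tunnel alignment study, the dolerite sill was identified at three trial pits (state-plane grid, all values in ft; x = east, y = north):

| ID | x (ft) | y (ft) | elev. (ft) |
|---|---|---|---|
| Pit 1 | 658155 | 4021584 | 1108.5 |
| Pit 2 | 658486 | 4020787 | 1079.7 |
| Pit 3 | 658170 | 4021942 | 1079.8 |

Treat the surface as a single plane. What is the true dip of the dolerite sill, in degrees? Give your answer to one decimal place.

14.8°

Let the plane be z = a·x + b·y + c.
Pit 2−Pit 1: 331a − 797b = −28.8;  Pit 3−Pit 1: 15a + 358b = −28.7.
Solving gives a = −0.25438, b = −0.06951.
Gradient magnitude |∇z| = √(a² + b²) = √(0.06471 + 0.00483) = 0.26370.
True dip = arctan(0.26370) = 14.8°, dipping toward ENE (azimuth ≈ 075°).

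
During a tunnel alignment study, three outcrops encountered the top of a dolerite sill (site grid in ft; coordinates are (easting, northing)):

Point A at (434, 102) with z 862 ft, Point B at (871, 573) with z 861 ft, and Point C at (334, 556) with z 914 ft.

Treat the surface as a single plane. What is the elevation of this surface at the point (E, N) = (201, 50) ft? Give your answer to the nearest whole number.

881 ft

Two edge vectors: Point A→Point B = (437, 471, -1), Point A→Point C = (-100, 454, 52).
Normal n = (Point A→Point B) × (Point A→Point C) = (24946, -22624, 245498).
So ∂z/∂E = −n_x/n_z = −0.10161 and ∂z/∂N = −n_y/n_z = 0.09216.
Intercept c from Point A: 862 + 44.10 − 9.40 = 896.70.
At (201, 50): z = −20.4 + 4.6 + 896.70 = 880.9 ft.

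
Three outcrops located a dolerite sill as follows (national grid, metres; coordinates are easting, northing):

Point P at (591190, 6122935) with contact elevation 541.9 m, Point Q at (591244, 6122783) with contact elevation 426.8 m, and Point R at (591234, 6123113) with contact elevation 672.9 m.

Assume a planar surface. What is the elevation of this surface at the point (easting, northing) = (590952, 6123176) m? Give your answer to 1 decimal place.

Let the plane be z = a·easting + b·northing + c.
Point Q−Point P: 54a − 152b = −115.1;  Point R−Point P: 44a + 178b = 131.
Solving gives a = −0.035325153, b = 0.744687117.
Then c = 541.9 − a·591190 − b·6122935 = −4538245.03.
At (590952, 6123176): z = −20875.5 + 4559850.3 − 4538245.03 = 729.8 m.

729.8 m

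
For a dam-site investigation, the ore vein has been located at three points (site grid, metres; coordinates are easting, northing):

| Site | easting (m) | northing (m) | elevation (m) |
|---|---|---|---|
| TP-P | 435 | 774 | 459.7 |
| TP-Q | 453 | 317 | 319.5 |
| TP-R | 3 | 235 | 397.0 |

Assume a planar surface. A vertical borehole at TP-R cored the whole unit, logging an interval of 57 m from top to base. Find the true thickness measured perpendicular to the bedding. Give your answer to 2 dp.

Let the plane be z = a·easting + b·northing + c.
TP-Q−TP-P: 18a − 457b = −140.2;  TP-R−TP-P: −432a − 539b = −62.7.
Solving gives a = −0.22650, b = 0.29786.
|∇z| = √(a²+b²) = 0.37420, so dip δ = arctan(0.37420) = 20.52°.
True thickness = vertical thickness × cos δ = 57 × cos 20.52° = 53.38 m.

53.38 m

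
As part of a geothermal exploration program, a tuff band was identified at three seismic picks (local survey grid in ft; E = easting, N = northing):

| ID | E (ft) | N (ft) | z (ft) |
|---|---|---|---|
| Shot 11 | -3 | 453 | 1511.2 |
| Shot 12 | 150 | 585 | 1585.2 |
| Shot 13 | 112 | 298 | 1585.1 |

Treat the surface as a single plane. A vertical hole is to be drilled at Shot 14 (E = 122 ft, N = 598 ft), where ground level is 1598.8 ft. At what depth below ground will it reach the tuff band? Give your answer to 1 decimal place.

Two edge vectors: Shot 11→Shot 12 = (153, 132, 74), Shot 11→Shot 13 = (115, -155, 73.9).
Normal n = (Shot 11→Shot 12) × (Shot 11→Shot 13) = (21224.8, -2796.7, -38895).
So ∂z/∂E = −n_x/n_z = 0.54569 and ∂z/∂N = −n_y/n_z = −0.07190.
Intercept c from Shot 11: 1511.2 + 1.64 + 32.57 = 1545.41.
At (122, 598): z_contact = 66.57 − 43.00 + 1545.41 = 1568.99 ft.
Depth below ground = 1598.8 − 1568.99 = 29.8 ft.

29.8 ft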